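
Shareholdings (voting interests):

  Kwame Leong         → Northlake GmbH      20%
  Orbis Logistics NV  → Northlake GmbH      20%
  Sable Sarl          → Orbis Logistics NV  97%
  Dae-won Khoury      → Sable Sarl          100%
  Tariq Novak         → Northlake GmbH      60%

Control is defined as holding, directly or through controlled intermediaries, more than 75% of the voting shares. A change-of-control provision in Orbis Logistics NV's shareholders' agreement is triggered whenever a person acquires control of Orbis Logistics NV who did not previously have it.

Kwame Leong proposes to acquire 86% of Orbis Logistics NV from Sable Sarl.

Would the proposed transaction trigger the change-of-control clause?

Yes

The purchase adds only to Kwame's holdings (Sable's stake shrinks), so Kwame is the only person who could newly come to control Orbis.
Kwame's largest direct stake is 20% in Northlake, which does not meet the threshold, so Kwame controls no company.
Neither Kwame nor any entity Kwame controls holds any voting interest in Orbis.
So before the transaction, Kwame does not control Orbis.
After the purchase, Kwame holds 86% of Orbis directly, and Sable's stake falls to 11%.
Kwame holds 86% of Orbis, so Kwame controls Orbis.
Kwame did not control Orbis before and does after, so the clause is triggered.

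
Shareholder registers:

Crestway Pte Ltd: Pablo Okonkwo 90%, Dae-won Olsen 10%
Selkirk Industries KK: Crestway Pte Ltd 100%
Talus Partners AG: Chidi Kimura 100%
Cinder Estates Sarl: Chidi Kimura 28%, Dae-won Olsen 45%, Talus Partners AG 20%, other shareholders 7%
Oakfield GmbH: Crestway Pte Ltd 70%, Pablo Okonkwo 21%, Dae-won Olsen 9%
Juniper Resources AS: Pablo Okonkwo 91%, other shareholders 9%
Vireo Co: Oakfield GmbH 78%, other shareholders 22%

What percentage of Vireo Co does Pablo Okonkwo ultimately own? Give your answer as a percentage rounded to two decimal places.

65.52%

Pablo reaches Vireo along 2 paths.
Via Crestway → Oakfield: 90% × 70% × 78% = 49.14%.
Via Oakfield: 21% × 78% = 16.38%.
Total: 49.14% + 16.38% = 65.52%.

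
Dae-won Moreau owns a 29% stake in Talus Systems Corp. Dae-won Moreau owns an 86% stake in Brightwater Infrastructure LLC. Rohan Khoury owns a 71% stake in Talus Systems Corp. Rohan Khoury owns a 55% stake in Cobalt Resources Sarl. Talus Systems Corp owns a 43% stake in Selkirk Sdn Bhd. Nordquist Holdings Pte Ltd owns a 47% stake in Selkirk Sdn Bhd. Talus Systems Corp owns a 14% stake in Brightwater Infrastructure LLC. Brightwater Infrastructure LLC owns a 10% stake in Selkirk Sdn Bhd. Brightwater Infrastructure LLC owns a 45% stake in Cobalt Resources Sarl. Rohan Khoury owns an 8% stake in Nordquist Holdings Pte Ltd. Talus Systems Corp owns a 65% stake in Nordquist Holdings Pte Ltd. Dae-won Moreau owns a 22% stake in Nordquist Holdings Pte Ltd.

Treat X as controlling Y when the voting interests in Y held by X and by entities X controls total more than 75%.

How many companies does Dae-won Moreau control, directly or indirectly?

Dae-won holds 86% of Brightwater, so Dae-won controls Brightwater.
No other company's threshold is met.
Dae-won controls 1 company.

1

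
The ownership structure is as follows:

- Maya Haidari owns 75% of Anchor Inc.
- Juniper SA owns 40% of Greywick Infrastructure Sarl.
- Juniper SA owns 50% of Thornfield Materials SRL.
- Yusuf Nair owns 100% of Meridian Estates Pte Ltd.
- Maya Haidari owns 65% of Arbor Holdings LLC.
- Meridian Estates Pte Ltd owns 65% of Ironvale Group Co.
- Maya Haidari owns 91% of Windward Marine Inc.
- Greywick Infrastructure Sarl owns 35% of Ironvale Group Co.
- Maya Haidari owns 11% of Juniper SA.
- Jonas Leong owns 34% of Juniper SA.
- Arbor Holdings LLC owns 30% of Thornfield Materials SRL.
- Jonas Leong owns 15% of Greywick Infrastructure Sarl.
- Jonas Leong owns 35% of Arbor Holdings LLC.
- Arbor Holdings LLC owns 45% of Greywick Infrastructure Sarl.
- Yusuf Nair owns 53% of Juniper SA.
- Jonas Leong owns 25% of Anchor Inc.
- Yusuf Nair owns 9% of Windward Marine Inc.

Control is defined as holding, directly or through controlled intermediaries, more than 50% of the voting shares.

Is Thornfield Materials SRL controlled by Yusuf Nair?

Yusuf holds 53% of Juniper, so Yusuf controls Juniper.
Yusuf holds 100% of Meridian, so Yusuf controls Meridian.
Meridian holds 65% of Ironvale, so Yusuf controls Ironvale.
In Thornfield, Yusuf's side holds only 50%, not > 50%.
So Yusuf does not control Thornfield.

No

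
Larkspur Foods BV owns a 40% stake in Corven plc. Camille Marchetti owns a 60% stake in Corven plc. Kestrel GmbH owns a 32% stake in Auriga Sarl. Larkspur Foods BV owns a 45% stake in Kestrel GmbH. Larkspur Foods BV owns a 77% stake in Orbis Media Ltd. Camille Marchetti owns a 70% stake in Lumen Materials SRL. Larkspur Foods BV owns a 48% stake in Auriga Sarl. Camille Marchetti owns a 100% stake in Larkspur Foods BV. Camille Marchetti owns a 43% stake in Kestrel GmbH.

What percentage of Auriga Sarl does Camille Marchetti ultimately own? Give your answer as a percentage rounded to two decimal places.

76.16%

Camille reaches Auriga along 3 paths.
Via Larkspur: 100% × 48% = 48%.
Via Larkspur → Kestrel: 100% × 45% × 32% = 14.4%.
Via Kestrel: 43% × 32% = 13.76%.
Total: 48% + 14.4% + 13.76% = 76.16%.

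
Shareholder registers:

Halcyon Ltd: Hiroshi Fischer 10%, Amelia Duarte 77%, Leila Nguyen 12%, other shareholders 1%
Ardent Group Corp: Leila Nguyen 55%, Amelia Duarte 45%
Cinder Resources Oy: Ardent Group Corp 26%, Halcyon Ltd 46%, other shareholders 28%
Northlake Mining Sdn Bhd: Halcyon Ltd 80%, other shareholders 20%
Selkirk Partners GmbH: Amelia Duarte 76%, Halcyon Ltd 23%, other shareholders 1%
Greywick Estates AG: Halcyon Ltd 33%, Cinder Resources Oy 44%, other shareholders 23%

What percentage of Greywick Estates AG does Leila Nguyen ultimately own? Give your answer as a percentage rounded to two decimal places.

Leila reaches Greywick along 3 paths.
Via Halcyon: 12% × 33% = 3.96%.
Via Ardent → Cinder: 55% × 26% × 44% = 6.292%.
Via Halcyon → Cinder: 12% × 46% × 44% = 2.4288%.
Total: 3.96% + 6.292% + 2.4288% = 12.6808%.
Rounded: 12.68%.

12.68%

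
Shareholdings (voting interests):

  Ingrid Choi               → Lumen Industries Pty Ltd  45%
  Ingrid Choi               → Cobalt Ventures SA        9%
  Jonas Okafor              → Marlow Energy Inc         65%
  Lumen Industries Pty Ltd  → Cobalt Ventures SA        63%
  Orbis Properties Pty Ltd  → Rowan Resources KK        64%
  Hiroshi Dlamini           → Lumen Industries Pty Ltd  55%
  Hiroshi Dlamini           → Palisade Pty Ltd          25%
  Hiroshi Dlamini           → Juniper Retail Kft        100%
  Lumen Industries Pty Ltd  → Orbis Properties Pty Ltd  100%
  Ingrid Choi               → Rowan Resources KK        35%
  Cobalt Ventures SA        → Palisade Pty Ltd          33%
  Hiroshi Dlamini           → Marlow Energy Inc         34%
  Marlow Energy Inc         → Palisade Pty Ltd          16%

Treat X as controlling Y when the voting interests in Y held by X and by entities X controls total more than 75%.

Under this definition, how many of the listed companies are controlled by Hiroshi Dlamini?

Hiroshi holds 100% of Juniper, so Hiroshi controls Juniper.
No other company's threshold is met.
Hiroshi controls 1 company.

1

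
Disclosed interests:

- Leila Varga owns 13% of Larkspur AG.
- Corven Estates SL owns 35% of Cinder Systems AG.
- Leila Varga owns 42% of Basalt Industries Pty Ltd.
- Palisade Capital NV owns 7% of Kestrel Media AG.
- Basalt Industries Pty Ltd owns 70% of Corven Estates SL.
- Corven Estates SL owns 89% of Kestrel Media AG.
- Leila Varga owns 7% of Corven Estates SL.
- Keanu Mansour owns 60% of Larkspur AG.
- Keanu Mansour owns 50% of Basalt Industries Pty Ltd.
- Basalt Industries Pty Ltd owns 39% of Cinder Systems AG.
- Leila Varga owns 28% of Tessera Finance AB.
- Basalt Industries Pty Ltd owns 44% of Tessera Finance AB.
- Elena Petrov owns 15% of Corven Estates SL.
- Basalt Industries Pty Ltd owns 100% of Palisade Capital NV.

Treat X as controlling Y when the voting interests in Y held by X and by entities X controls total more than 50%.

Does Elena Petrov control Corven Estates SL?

Elena's largest direct stake is 15% in Corven, which does not meet the threshold, so Elena controls no company.
In Corven, Elena's side holds only 15%, not > 50%.
So Elena does not control Corven.

No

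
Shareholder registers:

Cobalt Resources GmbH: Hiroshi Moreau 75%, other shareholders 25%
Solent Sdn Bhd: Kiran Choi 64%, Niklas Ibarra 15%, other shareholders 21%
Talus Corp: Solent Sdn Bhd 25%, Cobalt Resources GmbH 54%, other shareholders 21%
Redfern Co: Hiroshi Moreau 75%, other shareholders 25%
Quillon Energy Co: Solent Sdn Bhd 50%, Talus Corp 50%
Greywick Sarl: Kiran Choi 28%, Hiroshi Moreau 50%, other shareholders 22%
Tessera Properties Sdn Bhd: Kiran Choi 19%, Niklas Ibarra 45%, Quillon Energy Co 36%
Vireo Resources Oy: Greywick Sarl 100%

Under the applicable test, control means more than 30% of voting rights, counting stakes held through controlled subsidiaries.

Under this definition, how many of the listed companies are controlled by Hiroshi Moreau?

Hiroshi holds 75% of Cobalt, so Hiroshi controls Cobalt.
Cobalt holds 54% of Talus, so Hiroshi controls Talus.
Hiroshi holds 75% of Redfern, so Hiroshi controls Redfern.
Talus holds 50% of Quillon, so Hiroshi controls Quillon.
Hiroshi holds 50% of Greywick, so Hiroshi controls Greywick.
Quillon holds 36% of Tessera, so Hiroshi controls Tessera.
Greywick holds 100% of Vireo, so Hiroshi controls Vireo.
No other company's threshold is met.
Hiroshi controls 7 companies.

7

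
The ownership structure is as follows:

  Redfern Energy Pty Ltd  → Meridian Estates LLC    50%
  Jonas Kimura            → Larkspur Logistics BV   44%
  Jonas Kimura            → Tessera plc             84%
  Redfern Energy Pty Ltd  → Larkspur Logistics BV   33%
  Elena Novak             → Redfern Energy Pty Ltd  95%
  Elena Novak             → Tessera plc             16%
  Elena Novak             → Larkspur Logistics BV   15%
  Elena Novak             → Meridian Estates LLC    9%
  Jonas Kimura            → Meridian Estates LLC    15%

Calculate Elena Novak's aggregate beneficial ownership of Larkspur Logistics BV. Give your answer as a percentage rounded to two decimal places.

Elena reaches Larkspur along 2 paths.
Via Redfern: 95% × 33% = 31.35%.
Direct stake: 15% = 15%.
Total: 31.35% + 15% = 46.35%.

46.35%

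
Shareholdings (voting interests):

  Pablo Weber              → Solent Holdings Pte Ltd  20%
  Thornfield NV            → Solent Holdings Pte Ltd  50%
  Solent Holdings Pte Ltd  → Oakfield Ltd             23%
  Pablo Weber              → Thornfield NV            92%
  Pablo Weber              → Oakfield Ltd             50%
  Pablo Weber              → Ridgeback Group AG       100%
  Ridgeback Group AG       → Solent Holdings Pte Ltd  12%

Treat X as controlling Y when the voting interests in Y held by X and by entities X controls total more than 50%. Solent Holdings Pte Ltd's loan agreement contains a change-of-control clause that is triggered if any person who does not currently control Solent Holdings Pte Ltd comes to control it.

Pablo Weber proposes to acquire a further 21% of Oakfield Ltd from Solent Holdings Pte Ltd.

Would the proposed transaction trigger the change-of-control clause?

The purchase adds only to Pablo's holdings (Solent's stake shrinks), so Pablo is the only person who could newly come to control Solent.
Pablo holds 100% of Ridgeback, so Pablo controls Ridgeback.
Pablo holds 92% of Thornfield, so Pablo controls Thornfield.
Thornfield and Pablo and Ridgeback together hold 50% + 20% + 12% = 82% of Solent, so Pablo controls Solent.
So Pablo already controls Solent before the transaction.
After the purchase, Pablo's direct stake in Oakfield rises to 50% + 21% = 71%, and Solent's stake falls to 2%.
Pablo controlled Solent already, so this is not a new person acquiring control; every other person's position is unchanged or reduced.
No new person acquires control, so the clause is not triggered.

No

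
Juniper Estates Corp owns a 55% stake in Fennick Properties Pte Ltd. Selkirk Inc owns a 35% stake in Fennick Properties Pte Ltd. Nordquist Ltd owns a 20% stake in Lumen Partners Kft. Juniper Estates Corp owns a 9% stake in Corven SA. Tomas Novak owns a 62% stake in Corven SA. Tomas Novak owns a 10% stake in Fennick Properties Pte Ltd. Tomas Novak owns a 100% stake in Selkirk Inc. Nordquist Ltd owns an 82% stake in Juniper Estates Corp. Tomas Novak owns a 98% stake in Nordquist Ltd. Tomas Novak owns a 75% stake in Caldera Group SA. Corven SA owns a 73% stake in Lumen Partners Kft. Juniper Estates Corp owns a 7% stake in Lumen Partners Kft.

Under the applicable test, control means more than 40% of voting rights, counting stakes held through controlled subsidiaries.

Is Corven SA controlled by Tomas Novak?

Yes

Tomas holds 98% of Nordquist, so Tomas controls Nordquist.
Nordquist holds 82% of Juniper, so Tomas controls Juniper.
Juniper and Tomas together hold 9% + 62% = 71% of Corven, so Tomas controls Corven.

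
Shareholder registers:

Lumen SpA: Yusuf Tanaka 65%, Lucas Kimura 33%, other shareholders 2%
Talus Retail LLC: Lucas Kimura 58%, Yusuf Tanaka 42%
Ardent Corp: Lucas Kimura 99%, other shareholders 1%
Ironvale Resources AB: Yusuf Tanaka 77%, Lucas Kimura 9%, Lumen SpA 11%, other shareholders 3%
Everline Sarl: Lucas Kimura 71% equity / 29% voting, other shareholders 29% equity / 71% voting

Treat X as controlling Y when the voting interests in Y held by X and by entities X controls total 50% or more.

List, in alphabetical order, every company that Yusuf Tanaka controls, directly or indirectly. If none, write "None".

Ironvale Resources AB, Lumen SpA

Yusuf holds 65% of Lumen, so Yusuf controls Lumen.
Yusuf and Lumen together hold 77% + 11% = 88% of Ironvale, so Yusuf controls Ironvale.
No other company's threshold is met.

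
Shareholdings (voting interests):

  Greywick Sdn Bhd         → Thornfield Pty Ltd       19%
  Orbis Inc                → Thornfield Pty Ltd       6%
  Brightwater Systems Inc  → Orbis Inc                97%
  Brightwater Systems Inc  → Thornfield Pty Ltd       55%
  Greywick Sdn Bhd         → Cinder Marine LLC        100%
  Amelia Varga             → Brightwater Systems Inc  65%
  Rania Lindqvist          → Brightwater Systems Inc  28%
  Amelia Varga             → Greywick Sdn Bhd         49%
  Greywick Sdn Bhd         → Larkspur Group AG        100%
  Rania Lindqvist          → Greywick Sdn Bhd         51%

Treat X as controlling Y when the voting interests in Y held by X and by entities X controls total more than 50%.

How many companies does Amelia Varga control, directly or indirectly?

3

Amelia holds 65% of Brightwater, so Amelia controls Brightwater.
Brightwater holds 97% of Orbis, so Amelia controls Orbis.
Brightwater and Orbis together hold 55% + 6% = 61% of Thornfield, so Amelia controls Thornfield.
No other company's threshold is met.
Amelia controls 3 companies.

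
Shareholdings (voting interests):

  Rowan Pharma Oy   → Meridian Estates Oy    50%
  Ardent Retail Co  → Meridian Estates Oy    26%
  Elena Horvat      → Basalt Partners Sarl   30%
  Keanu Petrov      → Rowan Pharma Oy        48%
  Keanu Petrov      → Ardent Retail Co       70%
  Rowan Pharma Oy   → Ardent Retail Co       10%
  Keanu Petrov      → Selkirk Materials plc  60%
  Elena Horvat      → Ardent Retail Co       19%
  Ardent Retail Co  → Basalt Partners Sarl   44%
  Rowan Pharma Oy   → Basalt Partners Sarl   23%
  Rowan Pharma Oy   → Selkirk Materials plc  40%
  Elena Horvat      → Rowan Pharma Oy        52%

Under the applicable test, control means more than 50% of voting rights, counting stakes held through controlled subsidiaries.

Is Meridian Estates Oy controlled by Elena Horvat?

Elena holds 52% of Rowan, so Elena controls Rowan.
Elena and Rowan together hold 30% + 23% = 53% of Basalt, so Elena controls Basalt.
In Meridian, Elena's side holds only 50%, not > 50%.
So Elena does not control Meridian.

No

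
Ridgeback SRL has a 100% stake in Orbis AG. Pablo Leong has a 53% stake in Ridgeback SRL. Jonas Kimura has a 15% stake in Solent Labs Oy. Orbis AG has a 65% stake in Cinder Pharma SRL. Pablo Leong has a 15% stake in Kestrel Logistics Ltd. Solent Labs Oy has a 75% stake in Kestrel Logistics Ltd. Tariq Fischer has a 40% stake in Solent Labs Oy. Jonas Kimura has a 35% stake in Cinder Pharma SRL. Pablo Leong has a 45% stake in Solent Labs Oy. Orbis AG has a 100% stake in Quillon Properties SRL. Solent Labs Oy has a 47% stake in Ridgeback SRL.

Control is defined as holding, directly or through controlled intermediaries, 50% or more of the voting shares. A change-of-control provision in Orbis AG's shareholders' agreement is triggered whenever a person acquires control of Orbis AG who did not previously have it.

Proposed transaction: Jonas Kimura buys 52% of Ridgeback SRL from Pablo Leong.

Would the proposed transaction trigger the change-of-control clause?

Yes

The purchase adds only to Jonas's holdings (Pablo's stake shrinks), so Jonas is the only person who could newly come to control Orbis.
Jonas's largest direct stake is 35% in Cinder, which does not meet the threshold, so Jonas controls no company.
Neither Jonas nor any entity Jonas controls holds any voting interest in Orbis.
So before the transaction, Jonas does not control Orbis.
After the purchase, Jonas holds 52% of Ridgeback directly, and Pablo's stake falls to 1%.
Jonas holds 52% of Ridgeback, so Jonas controls Ridgeback.
Ridgeback holds 100% of Orbis, so Jonas controls Orbis.
Jonas did not control Orbis before and does after, so the clause is triggered.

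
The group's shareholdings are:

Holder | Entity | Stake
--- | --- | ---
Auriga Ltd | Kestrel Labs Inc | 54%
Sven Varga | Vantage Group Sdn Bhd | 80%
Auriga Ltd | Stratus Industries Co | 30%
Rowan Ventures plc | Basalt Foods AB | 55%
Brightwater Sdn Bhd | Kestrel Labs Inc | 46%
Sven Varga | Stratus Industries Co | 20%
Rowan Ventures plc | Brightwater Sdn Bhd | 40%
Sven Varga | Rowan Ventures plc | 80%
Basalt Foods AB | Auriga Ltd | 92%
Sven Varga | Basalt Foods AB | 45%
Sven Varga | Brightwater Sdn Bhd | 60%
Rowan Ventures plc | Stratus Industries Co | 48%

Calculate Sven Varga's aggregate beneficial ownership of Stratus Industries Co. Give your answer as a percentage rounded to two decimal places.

82.96%

Sven reaches Stratus along 4 paths.
Direct stake: 20% = 20%.
Via Rowan: 80% × 48% = 38.4%.
Via Basalt → Auriga: 45% × 92% × 30% = 12.42%.
Via Rowan → Basalt → Auriga: 80% × 55% × 92% × 30% = 12.144%.
Total: 20% + 38.4% + 12.42% + 12.144% = 82.964%.
Rounded: 82.96%.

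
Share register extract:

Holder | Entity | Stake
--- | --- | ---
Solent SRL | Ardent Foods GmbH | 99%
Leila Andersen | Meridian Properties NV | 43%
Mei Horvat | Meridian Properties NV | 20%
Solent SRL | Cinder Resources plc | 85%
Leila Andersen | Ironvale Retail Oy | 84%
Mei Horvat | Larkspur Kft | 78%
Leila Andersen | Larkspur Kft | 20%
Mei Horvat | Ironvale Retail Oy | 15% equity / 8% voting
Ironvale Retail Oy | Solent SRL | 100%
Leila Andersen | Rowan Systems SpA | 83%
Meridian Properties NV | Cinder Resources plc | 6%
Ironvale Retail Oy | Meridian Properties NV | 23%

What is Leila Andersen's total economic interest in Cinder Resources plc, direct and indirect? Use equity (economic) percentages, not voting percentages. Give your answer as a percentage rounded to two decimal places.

75.14%

Leila reaches Cinder along 3 paths.
Via Ironvale → Solent: 84% × 100% × 85% = 71.4%.
Via Ironvale → Meridian: 84% × 23% × 6% = 1.1592%.
Via Meridian: 43% × 6% = 2.58%.
Total: 71.4% + 1.1592% + 2.58% = 75.1392%.
Rounded: 75.14%.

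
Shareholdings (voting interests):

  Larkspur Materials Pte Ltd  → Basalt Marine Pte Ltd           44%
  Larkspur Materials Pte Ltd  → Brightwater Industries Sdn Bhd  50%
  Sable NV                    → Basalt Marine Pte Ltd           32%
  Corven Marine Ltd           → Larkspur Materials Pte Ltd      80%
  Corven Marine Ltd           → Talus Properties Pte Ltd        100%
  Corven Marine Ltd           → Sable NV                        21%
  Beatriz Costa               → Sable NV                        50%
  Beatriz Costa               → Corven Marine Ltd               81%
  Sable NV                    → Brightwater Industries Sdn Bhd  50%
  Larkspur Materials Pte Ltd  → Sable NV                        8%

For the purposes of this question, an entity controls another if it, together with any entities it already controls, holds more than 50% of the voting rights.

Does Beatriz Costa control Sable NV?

Yes

Beatriz holds 81% of Corven, so Beatriz controls Corven.
Corven holds 80% of Larkspur, so Beatriz controls Larkspur.
Corven and Larkspur and Beatriz together hold 21% + 8% + 50% = 79% of Sable, so Beatriz controls Sable.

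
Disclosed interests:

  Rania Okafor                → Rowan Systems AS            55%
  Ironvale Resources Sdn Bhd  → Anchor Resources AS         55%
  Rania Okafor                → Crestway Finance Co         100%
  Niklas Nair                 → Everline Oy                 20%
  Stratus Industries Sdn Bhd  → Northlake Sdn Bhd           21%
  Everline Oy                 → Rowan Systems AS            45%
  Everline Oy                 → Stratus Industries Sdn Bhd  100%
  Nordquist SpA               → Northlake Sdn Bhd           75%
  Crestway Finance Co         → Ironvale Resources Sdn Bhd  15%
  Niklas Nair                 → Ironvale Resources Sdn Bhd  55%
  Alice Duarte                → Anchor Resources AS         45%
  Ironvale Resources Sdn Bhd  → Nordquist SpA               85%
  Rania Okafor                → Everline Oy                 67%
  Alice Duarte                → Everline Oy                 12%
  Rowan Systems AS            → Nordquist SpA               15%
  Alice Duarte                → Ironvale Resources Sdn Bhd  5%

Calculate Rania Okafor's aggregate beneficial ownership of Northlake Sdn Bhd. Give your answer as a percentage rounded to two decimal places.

Rania reaches Northlake along 4 paths.
Via Rowan → Nordquist: 55% × 15% × 75% = 6.1875%.
Via Everline → Rowan → Nordquist: 67% × 45% × 15% × 75% = 3.391875%.
Via Crestway → Ironvale → Nordquist: 100% × 15% × 85% × 75% = 9.5625%.
Via Everline → Stratus: 67% × 100% × 21% = 14.07%.
Total: 6.1875% + 3.391875% + 9.5625% + 14.07% = 33.211875%.
Rounded: 33.21%.

33.21%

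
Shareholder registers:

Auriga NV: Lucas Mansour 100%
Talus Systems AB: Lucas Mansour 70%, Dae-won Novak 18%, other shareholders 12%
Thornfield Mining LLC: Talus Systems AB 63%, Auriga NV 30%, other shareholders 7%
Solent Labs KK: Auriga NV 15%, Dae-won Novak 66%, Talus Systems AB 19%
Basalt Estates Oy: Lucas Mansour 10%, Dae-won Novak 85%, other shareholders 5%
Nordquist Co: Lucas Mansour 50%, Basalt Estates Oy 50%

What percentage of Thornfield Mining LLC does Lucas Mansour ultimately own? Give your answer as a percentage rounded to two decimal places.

Lucas reaches Thornfield along 2 paths.
Via Talus: 70% × 63% = 44.1%.
Via Auriga: 100% × 30% = 30%.
Total: 44.1% + 30% = 74.1%.
Rounded: 74.10%.

74.10%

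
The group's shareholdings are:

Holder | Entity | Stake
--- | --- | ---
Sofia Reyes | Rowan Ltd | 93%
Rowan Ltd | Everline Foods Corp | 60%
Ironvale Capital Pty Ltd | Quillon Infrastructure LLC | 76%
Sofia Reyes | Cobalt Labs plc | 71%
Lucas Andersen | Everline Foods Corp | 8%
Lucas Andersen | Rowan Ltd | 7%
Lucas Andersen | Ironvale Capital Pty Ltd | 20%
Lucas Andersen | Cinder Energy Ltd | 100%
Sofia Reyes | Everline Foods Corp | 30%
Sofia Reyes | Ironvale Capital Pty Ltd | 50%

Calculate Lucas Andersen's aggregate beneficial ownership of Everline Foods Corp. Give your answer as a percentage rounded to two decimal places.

12.20%

Lucas reaches Everline along 2 paths.
Direct stake: 8% = 8%.
Via Rowan: 7% × 60% = 4.2%.
Total: 8% + 4.2% = 12.2%.
Rounded: 12.20%.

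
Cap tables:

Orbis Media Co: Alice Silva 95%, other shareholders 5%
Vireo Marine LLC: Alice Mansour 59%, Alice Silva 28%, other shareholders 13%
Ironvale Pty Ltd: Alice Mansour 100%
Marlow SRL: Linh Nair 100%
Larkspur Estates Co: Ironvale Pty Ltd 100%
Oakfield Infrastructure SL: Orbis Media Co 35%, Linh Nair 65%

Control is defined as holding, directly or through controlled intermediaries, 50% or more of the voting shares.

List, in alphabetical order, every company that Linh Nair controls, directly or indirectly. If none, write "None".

Marlow SRL, Oakfield Infrastructure SL

Linh holds 100% of Marlow, so Linh controls Marlow.
Linh holds 65% of Oakfield, so Linh controls Oakfield.
No other company's threshold is met.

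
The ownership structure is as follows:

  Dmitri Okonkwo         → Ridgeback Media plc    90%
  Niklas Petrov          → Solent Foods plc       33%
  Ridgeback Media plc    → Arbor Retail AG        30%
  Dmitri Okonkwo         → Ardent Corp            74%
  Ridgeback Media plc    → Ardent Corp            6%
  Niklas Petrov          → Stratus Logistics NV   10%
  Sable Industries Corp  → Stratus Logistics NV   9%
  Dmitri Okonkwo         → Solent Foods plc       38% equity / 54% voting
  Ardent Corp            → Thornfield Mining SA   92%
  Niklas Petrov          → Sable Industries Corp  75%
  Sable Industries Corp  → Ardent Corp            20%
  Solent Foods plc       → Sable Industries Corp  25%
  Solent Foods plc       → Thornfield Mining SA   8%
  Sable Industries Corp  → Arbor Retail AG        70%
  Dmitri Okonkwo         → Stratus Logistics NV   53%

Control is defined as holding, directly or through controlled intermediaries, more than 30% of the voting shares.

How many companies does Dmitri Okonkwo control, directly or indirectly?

Dmitri holds 54% of Solent, so Dmitri controls Solent.
Dmitri holds 90% of Ridgeback, so Dmitri controls Ridgeback.
Ridgeback and Dmitri together hold 6% + 74% = 80% of Ardent, so Dmitri controls Ardent.
Dmitri holds 53% of Stratus, so Dmitri controls Stratus.
Solent and Ardent together hold 8% + 92% = 100% of Thornfield, so Dmitri controls Thornfield.
No other company's threshold is met.
Dmitri controls 5 companies.

5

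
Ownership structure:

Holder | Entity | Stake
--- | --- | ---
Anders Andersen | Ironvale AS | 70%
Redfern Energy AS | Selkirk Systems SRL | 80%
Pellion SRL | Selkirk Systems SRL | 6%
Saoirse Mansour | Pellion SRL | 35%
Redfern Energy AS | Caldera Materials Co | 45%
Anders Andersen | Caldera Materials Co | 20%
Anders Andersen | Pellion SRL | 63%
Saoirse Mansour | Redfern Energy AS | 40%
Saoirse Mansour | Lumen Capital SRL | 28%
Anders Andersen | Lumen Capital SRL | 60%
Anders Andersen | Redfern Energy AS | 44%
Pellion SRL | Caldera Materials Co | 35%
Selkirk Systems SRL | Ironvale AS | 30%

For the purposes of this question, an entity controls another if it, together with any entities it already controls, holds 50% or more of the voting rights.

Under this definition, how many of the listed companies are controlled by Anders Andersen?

4

Anders holds 60% of Lumen, so Anders controls Lumen.
Anders holds 63% of Pellion, so Anders controls Pellion.
Anders and Pellion together hold 20% + 35% = 55% of Caldera, so Anders controls Caldera.
Anders holds 70% of Ironvale, so Anders controls Ironvale.
No other company's threshold is met.
Anders controls 4 companies.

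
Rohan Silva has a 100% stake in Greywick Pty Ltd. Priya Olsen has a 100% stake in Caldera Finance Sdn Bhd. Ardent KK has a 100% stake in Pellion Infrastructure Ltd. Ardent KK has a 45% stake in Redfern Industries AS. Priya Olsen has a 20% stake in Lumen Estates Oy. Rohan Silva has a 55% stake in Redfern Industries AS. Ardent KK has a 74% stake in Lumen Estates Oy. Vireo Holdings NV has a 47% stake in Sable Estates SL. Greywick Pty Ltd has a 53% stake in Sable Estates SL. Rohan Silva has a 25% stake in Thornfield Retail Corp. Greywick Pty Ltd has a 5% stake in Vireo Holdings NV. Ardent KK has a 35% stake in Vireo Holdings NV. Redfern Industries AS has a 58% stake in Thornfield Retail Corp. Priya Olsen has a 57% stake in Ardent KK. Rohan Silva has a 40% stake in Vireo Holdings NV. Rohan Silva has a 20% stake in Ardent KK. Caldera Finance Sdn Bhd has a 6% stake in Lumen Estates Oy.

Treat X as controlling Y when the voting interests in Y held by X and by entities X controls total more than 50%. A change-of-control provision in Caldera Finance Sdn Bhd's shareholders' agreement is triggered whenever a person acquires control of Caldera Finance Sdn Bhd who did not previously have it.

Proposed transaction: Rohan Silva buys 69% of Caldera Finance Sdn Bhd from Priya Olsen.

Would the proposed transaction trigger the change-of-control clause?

Yes

The purchase adds only to Rohan's holdings (Priya's stake shrinks), so Rohan is the only person who could newly come to control Caldera.
Rohan holds 100% of Greywick, so Rohan controls Greywick.
Greywick holds 53% of Sable, so Rohan controls Sable.
Rohan holds 55% of Redfern, so Rohan controls Redfern.
Redfern and Rohan together hold 58% + 25% = 83% of Thornfield, so Rohan controls Thornfield.
Neither Rohan nor any entity Rohan controls holds any voting interest in Caldera.
So before the transaction, Rohan does not control Caldera.
After the purchase, Rohan holds 69% of Caldera directly, and Priya's stake falls to 31%.
Rohan holds 69% of Caldera, so Rohan controls Caldera.
Rohan did not control Caldera before and does after, so the clause is triggered.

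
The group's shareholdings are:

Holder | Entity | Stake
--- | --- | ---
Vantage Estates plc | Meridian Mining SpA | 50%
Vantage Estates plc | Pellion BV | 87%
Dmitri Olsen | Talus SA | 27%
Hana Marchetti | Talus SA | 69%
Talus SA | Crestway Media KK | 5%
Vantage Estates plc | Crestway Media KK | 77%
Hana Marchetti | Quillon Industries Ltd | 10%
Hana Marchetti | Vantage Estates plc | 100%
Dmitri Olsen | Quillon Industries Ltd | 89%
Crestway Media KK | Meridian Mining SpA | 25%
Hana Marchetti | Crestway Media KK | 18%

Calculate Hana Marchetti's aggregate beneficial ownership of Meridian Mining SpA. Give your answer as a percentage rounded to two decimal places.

74.61%

Hana reaches Meridian along 4 paths.
Via Vantage: 100% × 50% = 50%.
Via Vantage → Crestway: 100% × 77% × 25% = 19.25%.
Via Crestway: 18% × 25% = 4.5%.
Via Talus → Crestway: 69% × 5% × 25% = 0.8625%.
Total: 50% + 19.25% + 4.5% + 0.8625% = 74.6125%.
Rounded: 74.61%.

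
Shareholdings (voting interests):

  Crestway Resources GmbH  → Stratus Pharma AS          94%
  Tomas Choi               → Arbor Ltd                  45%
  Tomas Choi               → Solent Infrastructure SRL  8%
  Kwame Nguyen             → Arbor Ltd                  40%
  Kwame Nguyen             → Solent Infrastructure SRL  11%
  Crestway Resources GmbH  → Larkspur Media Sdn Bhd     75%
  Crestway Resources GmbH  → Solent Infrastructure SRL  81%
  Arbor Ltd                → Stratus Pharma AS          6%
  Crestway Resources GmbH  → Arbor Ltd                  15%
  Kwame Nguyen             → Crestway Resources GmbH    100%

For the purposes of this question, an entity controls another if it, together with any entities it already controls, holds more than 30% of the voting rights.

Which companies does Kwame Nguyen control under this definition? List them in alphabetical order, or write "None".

Arbor Ltd, Crestway Resources GmbH, Larkspur Media Sdn Bhd, Solent Infrastructure SRL, Stratus Pharma AS

Kwame holds 100% of Crestway, so Kwame controls Crestway.
Kwame and Crestway together hold 40% + 15% = 55% of Arbor, so Kwame controls Arbor.
Crestway and Kwame together hold 81% + 11% = 92% of Solent, so Kwame controls Solent.
Arbor and Crestway together hold 6% + 94% = 100% of Stratus, so Kwame controls Stratus.
Crestway holds 75% of Larkspur, so Kwame controls Larkspur.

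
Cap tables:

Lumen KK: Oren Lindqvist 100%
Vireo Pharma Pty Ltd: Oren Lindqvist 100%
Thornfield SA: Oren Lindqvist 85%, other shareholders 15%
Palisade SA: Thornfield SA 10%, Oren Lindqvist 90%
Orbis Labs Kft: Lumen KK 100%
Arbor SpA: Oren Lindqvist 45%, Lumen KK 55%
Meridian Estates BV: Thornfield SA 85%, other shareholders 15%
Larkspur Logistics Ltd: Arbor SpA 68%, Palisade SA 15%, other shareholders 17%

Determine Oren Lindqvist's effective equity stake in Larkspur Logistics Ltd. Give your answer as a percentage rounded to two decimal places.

Oren reaches Larkspur along 4 paths.
Via Arbor: 45% × 68% = 30.6%.
Via Lumen → Arbor: 100% × 55% × 68% = 37.4%.
Via Thornfield → Palisade: 85% × 10% × 15% = 1.275%.
Via Palisade: 90% × 15% = 13.5%.
Total: 30.6% + 37.4% + 1.275% + 13.5% = 82.775%.
Rounded: 82.78%.

82.78%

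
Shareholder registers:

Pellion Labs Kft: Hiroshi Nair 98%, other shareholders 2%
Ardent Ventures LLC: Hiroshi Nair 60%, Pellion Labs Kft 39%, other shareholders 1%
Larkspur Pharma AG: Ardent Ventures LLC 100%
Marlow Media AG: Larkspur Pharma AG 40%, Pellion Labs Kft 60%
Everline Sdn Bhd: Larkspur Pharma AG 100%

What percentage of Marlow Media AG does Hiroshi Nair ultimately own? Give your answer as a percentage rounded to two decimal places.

98.09%

Hiroshi reaches Marlow along 3 paths.
Via Ardent → Larkspur: 60% × 100% × 40% = 24%.
Via Pellion → Ardent → Larkspur: 98% × 39% × 100% × 40% = 15.288%.
Via Pellion: 98% × 60% = 58.8%.
Total: 24% + 15.288% + 58.8% = 98.088%.
Rounded: 98.09%.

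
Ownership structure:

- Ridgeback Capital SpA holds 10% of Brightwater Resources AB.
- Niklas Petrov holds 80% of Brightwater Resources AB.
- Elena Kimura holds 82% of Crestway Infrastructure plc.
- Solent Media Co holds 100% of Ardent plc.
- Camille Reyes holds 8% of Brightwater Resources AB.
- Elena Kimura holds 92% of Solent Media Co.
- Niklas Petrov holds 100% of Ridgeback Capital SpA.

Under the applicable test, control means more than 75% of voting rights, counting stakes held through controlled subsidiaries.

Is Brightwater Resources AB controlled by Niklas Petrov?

Yes

Niklas holds 100% of Ridgeback, so Niklas controls Ridgeback.
Niklas and Ridgeback together hold 80% + 10% = 90% of Brightwater, so Niklas controls Brightwater.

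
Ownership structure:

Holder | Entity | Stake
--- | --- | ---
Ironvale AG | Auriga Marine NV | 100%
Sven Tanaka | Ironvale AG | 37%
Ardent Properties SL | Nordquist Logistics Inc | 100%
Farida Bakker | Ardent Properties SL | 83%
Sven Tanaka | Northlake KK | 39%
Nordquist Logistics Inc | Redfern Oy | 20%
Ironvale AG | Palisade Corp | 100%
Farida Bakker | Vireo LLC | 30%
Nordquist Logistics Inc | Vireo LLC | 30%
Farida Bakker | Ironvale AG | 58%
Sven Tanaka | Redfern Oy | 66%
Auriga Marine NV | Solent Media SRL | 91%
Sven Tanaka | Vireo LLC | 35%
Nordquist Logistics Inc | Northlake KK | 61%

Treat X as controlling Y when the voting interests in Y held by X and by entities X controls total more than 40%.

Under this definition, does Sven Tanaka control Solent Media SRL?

No

Sven holds 66% of Redfern, so Sven controls Redfern.
Neither Sven nor any entity Sven controls holds any voting interest in Solent.
So Sven does not control Solent.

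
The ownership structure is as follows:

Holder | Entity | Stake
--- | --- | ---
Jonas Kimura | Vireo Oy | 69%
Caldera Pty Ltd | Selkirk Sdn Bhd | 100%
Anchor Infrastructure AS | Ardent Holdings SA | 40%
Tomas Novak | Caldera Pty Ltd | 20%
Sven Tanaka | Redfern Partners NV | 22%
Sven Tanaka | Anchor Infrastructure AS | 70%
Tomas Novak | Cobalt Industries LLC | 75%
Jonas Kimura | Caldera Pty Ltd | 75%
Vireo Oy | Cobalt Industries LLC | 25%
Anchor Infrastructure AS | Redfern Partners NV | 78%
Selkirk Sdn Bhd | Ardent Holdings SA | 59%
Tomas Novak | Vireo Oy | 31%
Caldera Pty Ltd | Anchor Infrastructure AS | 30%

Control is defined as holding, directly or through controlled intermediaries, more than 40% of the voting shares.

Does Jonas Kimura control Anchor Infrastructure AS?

Jonas holds 75% of Caldera, so Jonas controls Caldera.
Caldera holds 100% of Selkirk, so Jonas controls Selkirk.
Jonas holds 69% of Vireo, so Jonas controls Vireo.
Selkirk holds 59% of Ardent, so Jonas controls Ardent.
In Anchor, Jonas's side holds only 30%, not > 40%.
So Jonas does not control Anchor.

No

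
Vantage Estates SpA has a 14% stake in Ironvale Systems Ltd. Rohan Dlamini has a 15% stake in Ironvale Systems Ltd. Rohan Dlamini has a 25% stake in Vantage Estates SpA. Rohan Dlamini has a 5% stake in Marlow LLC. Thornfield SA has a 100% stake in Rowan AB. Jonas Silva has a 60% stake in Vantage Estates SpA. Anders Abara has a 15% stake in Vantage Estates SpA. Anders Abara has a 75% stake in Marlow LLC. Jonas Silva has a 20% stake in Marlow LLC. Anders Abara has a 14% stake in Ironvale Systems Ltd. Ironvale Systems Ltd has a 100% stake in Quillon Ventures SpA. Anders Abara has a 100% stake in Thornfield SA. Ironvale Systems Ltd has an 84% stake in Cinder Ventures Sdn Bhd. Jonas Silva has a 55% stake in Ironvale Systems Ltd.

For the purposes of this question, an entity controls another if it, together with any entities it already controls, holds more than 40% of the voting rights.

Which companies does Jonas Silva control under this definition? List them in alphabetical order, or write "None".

Cinder Ventures Sdn Bhd, Ironvale Systems Ltd, Quillon Ventures SpA, Vantage Estates SpA

Jonas holds 60% of Vantage, so Jonas controls Vantage.
Vantage and Jonas together hold 14% + 55% = 69% of Ironvale, so Jonas controls Ironvale.
Ironvale holds 84% of Cinder, so Jonas controls Cinder.
Ironvale holds 100% of Quillon, so Jonas controls Quillon.
No other company's threshold is met.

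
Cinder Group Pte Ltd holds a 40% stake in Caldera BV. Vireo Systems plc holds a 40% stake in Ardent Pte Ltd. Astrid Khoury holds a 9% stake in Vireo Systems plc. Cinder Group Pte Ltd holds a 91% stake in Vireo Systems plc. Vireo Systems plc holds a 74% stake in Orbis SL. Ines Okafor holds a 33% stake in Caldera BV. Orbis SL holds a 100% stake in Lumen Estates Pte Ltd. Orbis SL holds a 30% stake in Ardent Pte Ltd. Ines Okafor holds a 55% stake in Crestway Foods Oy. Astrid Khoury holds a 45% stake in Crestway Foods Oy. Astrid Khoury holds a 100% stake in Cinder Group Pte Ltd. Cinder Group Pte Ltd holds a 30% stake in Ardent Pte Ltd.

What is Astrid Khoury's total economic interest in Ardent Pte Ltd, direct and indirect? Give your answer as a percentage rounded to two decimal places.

92.20%

Astrid reaches Ardent along 5 paths.
Via Cinder → Vireo: 100% × 91% × 40% = 36.4%.
Via Vireo: 9% × 40% = 3.6%.
Via Cinder → Vireo → Orbis: 100% × 91% × 74% × 30% = 20.202%.
Via Vireo → Orbis: 9% × 74% × 30% = 1.998%.
Via Cinder: 100% × 30% = 30%.
Total: 36.4% + 3.6% + 20.202% + 1.998% + 30% = 92.2%.
Rounded: 92.20%.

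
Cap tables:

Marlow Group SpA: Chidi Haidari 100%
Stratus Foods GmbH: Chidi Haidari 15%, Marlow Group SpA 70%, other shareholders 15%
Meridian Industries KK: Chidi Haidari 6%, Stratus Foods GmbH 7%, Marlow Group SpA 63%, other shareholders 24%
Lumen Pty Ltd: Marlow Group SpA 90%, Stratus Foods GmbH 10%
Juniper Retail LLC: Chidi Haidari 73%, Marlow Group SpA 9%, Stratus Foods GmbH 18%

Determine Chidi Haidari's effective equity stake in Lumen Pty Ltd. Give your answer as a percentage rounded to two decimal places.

98.50%

Chidi reaches Lumen along 3 paths.
Via Marlow: 100% × 90% = 90%.
Via Stratus: 15% × 10% = 1.5%.
Via Marlow → Stratus: 100% × 70% × 10% = 7%.
Total: 90% + 1.5% + 7% = 98.5%.
Rounded: 98.50%.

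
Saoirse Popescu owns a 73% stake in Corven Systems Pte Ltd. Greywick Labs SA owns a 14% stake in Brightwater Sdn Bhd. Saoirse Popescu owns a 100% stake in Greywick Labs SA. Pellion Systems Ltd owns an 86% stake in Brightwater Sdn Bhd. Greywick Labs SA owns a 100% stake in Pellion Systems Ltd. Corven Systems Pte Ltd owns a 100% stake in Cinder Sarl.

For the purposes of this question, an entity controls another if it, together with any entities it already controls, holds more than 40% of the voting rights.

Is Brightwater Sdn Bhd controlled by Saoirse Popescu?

Saoirse holds 100% of Greywick, so Saoirse controls Greywick.
Greywick holds 100% of Pellion, so Saoirse controls Pellion.
Pellion and Greywick together hold 86% + 14% = 100% of Brightwater, so Saoirse controls Brightwater.

Yes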